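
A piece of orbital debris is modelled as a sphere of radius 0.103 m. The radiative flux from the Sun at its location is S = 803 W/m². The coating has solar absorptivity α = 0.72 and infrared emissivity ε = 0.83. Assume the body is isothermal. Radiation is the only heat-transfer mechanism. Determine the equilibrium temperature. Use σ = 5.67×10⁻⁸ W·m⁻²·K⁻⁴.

T ≈ 235 K

At equilibrium, absorbed power = emitted power.
Absorbing cross-section = πr² = 0.03333 m²; emitting surface = 4πr² = 0.1333 m² (ratio 4).
αS·A_cross = εσ·A_surf·T⁴  ⇒  T⁴ = αS/(ε·4σ).
T⁴ = 0.720·803/(0.83·4·5.67×10⁻⁸) = 3.071×10⁹ K⁴.
T = (3.071×10⁹)^(1/4).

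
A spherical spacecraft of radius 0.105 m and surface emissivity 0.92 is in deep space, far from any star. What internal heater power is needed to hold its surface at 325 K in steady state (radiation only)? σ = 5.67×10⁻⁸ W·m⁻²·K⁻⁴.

P ≈ 80.6 W

P = εσ·4πr²·T⁴.
4πr² = 0.1385 m²; T⁴ = 1.116×10¹⁰ K⁴.
P = 0.92·5.67×10⁻⁸·0.1385·1.116×10¹⁰.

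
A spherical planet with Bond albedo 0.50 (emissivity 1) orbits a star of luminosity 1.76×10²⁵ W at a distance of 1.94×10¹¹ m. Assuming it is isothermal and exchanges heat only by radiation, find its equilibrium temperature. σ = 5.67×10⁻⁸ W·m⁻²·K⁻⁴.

T ≈ 95.2 K

First find the stellar flux at distance d: S = L/(4πd²) = 1.76×10²⁵/(4π·(1.94×10¹¹)²) = 37.21 W/m².
For an isothermal sphere, absorbed (1−a)S·πr² = emitted σ·4πr²·T⁴, so T⁴ = (1−a)S/(4σ).
T⁴ = 0.500·37.21/(4·5.67×10⁻⁸) = 8.204×10⁷ K⁴.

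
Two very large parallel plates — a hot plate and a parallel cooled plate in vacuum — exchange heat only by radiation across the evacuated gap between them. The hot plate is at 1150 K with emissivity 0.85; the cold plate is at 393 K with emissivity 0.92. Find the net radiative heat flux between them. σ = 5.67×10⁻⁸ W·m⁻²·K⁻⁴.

For two infinite grey parallel plates, q = σ(T₁⁴ − T₂⁴)/(1/ε₁ + 1/ε₂ − 1).
T₁⁴ − T₂⁴ = 1.749×10¹² − 2.385×10¹⁰ = 1.725×10¹² K⁴.
1/ε₁ + 1/ε₂ − 1 = 1.176 + 1.087 − 1 = 1.263.
q = 5.67×10⁻⁸ × 1.725×10¹² / 1.263.

q ≈ 77400 W/m²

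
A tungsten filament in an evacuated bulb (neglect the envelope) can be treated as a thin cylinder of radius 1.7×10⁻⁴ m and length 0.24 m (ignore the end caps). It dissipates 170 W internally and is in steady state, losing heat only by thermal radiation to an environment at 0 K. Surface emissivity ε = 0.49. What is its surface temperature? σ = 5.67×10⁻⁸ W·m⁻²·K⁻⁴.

T ≈ 2210 K

Steady state: internal power = radiated power, P = εσA T⁴.
Radiating area A = 2πrL = 2.564×10⁻⁴ m².
T⁴ = P/(εσA) = 170/(0.49·5.67×10⁻⁸·2.564×10⁻⁴) = 2.387×10¹³ K⁴.
T = (2.387×10¹³)^(1/4).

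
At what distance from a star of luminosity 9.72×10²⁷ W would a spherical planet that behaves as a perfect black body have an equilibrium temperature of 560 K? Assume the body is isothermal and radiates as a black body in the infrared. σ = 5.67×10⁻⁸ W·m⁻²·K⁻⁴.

For an isothermal black-emitting sphere, (1−a)S·πr² = σ·4πr²·T⁴ ⇒ S = 4σT⁴/(1−a).
S = 4·5.67×10⁻⁸·(560)⁴/1.00 = 22300 W/m².
Flux falls as S = L/(4πd²), so d = √(L/(4πS)) = √(9.72×10²⁷/(4π·22300)).

d ≈ 1.86×10¹¹ m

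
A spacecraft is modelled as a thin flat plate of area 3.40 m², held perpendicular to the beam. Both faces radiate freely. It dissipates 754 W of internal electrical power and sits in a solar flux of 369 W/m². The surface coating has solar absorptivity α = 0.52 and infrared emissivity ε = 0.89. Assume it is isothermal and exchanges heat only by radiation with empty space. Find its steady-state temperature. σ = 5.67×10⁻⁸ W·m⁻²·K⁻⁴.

At steady state, absorbed solar power + internal power = radiated power.
Absorbed: α·S·A_cross = 0.52·369·3.400 = 652.4 W (cross-section A).
Total input = 652.4 + 754 = 1406 W.
Radiated: εσ·A_surf·T⁴ with A_surf = 2A = 6.800 m².
T⁴ = 1406/(0.89·5.67×10⁻⁸·6.800) = 4.098×10⁹ K⁴.

T ≈ 253 K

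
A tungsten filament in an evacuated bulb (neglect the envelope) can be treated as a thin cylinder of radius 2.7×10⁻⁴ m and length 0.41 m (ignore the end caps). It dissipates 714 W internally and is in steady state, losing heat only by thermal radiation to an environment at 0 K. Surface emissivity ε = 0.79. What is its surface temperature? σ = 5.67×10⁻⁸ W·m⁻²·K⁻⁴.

Steady state: internal power = radiated power, P = εσA T⁴.
Radiating area A = 2πrL = 6.955×10⁻⁴ m².
T⁴ = P/(εσA) = 714/(0.79·5.67×10⁻⁸·6.955×10⁻⁴) = 2.292×10¹³ K⁴.
T = (2.292×10¹³)^(1/4).

T ≈ 2190 K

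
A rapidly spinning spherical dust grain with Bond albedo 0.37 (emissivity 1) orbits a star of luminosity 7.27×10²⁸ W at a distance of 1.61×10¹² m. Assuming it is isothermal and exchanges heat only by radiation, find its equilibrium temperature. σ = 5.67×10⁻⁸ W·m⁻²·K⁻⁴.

T ≈ 281 K

First find the stellar flux at distance d: S = L/(4πd²) = 7.27×10²⁸/(4π·(1.61×10¹²)²) = 2232 W/m².
For an isothermal sphere, absorbed (1−a)S·πr² = emitted σ·4πr²·T⁴, so T⁴ = (1−a)S/(4σ).
T⁴ = 0.630·2232/(4·5.67×10⁻⁸) = 6.200×10⁹ K⁴.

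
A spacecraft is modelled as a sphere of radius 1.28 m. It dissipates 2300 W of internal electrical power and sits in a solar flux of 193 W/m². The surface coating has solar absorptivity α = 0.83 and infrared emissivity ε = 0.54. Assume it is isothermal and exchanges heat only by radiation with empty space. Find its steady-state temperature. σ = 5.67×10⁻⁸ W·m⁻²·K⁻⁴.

T ≈ 265 K

At steady state, absorbed solar power + internal power = radiated power.
Absorbed: α·S·A_cross = 0.83·193·5.147 = 824.5 W (cross-section πr²).
Total input = 824.5 + 2300 = 3125 W.
Radiated: εσ·A_surf·T⁴ with A_surf = 4πr² = 20.59 m².
T⁴ = 3125/(0.54·5.67×10⁻⁸·20.59) = 4.957×10⁹ K⁴.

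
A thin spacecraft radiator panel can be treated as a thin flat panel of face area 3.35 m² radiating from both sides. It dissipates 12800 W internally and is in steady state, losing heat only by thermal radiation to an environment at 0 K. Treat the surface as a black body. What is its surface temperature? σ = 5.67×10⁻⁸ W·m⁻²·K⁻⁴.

T ≈ 428 K

Steady state: internal power = radiated power, P = εσA T⁴.
Radiating area A = 2·3.35 = 6.700 m².
T⁴ = P/(εσA) = 12800/(1.0·5.67×10⁻⁸·6.700) = 3.369×10¹⁰ K⁴.
T = (3.369×10¹⁰)^(1/4).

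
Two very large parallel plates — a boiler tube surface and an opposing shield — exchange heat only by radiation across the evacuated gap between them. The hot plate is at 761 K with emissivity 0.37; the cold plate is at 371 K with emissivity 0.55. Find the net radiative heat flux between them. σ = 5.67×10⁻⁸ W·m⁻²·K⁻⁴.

q ≈ 5100 W/m²

For two infinite grey parallel plates, q = σ(T₁⁴ − T₂⁴)/(1/ε₁ + 1/ε₂ − 1).
T₁⁴ − T₂⁴ = 3.354×10¹¹ − 1.895×10¹⁰ = 3.164×10¹¹ K⁴.
1/ε₁ + 1/ε₂ − 1 = 2.703 + 1.818 − 1 = 3.521.
q = 5.67×10⁻⁸ × 3.164×10¹¹ / 3.521.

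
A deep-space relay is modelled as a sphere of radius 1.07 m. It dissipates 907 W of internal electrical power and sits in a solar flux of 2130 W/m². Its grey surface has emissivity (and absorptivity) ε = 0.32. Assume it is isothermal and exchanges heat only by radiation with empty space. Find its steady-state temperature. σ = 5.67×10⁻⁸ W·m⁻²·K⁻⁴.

T ≈ 337 K

At steady state, absorbed solar power + internal power = radiated power.
Absorbed: α·S·A_cross = 0.32·2130·3.597 = 2452 W (cross-section πr²).
Total input = 2452 + 907 = 3359 W.
Radiated: εσ·A_surf·T⁴ with A_surf = 4πr² = 14.39 m².
T⁴ = 3359/(0.32·5.67×10⁻⁸·14.39) = 1.287×10¹⁰ K⁴.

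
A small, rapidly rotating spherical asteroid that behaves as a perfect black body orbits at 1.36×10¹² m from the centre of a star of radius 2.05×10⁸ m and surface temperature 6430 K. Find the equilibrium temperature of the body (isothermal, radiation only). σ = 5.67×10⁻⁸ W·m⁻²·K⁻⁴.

T ≈ 55.8 K

The star's surface emits σT_*⁴; at distance d the flux is S = σT_*⁴(R_*/d)².
S = 5.67×10⁻⁸·(6430)⁴·(2.05×10⁸/1.36×10¹²)² = 2.202 W/m².
For an isothermal sphere T⁴ = (1−a)S/(4σ) = 9.710×10⁶ K⁴.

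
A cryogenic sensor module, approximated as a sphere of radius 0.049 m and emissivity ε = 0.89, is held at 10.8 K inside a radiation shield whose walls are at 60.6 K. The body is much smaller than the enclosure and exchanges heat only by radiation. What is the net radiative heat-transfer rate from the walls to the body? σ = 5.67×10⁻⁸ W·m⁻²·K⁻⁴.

P_net ≈ 0.0205 W

For a small grey body in a large enclosure: P_net = εσA(T_body⁴ − T_wall⁴).
A = 4πr² = 0.03017 m²; T_body⁴ − T_wall⁴ = 13600 − 1.349×10⁷ = -1.347×10⁷ K⁴.
|P_net| = 0.89·5.67×10⁻⁸·0.03017·1.347×10⁷.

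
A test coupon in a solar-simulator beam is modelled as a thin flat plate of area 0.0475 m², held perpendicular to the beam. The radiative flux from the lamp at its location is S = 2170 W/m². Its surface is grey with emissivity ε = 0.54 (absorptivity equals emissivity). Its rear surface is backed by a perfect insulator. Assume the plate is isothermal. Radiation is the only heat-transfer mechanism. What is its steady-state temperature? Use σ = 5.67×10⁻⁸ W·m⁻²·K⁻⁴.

At equilibrium, absorbed power = emitted power.
Absorbing cross-section = A = 0.04750 m²; emitting surface = A = 0.04750 m² (ratio 1).
εS·A_cross = εσ·A_surf·T⁴  ⇒  T⁴ = S/(1σ)   (ε cancels).
T⁴ = 2170/(1·5.67×10⁻⁸) = 3.827×10¹⁰ K⁴.
T = (3.827×10¹⁰)^(1/4).

T ≈ 442 K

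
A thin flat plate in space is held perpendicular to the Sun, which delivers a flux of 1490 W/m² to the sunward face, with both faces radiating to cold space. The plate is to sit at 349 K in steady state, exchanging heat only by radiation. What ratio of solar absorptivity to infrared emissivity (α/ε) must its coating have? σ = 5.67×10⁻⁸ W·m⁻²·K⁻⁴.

α/ε ≈ 1.13

Balance: αS·A = εσ·2A·T⁴ ⇒ α/ε = 2σT⁴/S.
α/ε = 2·5.67×10⁻⁸·(349)⁴/1490 = 2·5.67×10⁻⁸·1.484×10¹⁰/1490.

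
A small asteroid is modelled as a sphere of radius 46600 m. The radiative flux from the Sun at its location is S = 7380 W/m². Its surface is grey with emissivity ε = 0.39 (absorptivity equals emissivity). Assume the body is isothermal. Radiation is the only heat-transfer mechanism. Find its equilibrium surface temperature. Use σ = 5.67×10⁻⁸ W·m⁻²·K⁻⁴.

T ≈ 425 K

At equilibrium, absorbed power = emitted power.
Absorbing cross-section = πr² = 6.822×10⁹ m²; emitting surface = 4πr² = 2.729×10¹⁰ m² (ratio 4).
εS·A_cross = εσ·A_surf·T⁴  ⇒  T⁴ = S/(4σ)   (ε cancels).
T⁴ = 7380/(4·5.67×10⁻⁸) = 3.254×10¹⁰ K⁴.
T = (3.254×10¹⁰)^(1/4).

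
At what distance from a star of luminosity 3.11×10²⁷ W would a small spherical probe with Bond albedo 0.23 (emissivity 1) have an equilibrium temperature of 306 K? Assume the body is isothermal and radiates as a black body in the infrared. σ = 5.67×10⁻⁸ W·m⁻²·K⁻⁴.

For an isothermal black-emitting sphere, (1−a)S·πr² = σ·4πr²·T⁴ ⇒ S = 4σT⁴/(1−a).
S = 4·5.67×10⁻⁸·(306)⁴/0.770 = 2582 W/m².
Flux falls as S = L/(4πd²), so d = √(L/(4πS)) = √(3.11×10²⁷/(4π·2582)).

d ≈ 3.10×10¹¹ m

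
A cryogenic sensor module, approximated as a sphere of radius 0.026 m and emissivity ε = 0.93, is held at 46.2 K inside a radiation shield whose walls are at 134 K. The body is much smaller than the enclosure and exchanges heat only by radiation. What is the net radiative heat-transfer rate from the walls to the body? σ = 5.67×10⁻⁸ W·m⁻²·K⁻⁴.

P_net ≈ 0.142 W

For a small grey body in a large enclosure: P_net = εσA(T_body⁴ − T_wall⁴).
A = 4πr² = 0.008495 m²; T_body⁴ − T_wall⁴ = 4.556×10⁶ − 3.224×10⁸ = -3.179×10⁸ K⁴.
|P_net| = 0.93·5.67×10⁻⁸·0.008495·3.179×10⁸.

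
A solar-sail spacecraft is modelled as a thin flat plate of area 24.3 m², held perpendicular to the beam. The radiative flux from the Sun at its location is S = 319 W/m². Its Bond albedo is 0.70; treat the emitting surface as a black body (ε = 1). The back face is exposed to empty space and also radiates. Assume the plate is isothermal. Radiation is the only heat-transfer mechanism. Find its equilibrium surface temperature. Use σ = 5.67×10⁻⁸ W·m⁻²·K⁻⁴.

At equilibrium, absorbed power = emitted power.
Absorbing cross-section = A = 24.30 m²; emitting surface = 2A = 48.60 m² (ratio 2).
(1−a)S·A_cross = εσ·A_surf·T⁴  ⇒  T⁴ = (1−a)S/(2σ).
T⁴ = 0.300·319/(2·5.67×10⁻⁸) = 8.439×10⁸ K⁴.
T = (8.439×10⁸)^(1/4).

T ≈ 170 K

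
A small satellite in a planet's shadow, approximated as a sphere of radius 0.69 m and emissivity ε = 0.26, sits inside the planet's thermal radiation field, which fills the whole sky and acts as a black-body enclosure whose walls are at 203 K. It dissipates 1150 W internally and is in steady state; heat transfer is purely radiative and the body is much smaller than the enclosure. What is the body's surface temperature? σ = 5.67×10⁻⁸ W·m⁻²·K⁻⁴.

T ≈ 348 K

For a small grey body in a large enclosure, net radiated power = εσA(T⁴ − T_w⁴).
Steady state: P = εσA(T⁴ − T_w⁴) with A = 4πr² = 5.983 m².
T⁴ = P/(εσA) + T_w⁴ = 1150/(0.26·5.67×10⁻⁸·5.983) + (203)⁴
    = 1.304×10¹⁰ + 1.698×10⁹ = 1.474×10¹⁰ K⁴.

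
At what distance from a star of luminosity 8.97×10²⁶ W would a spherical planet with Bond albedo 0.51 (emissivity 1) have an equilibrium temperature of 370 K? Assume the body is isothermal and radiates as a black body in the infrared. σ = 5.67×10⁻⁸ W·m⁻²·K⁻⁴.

d ≈ 9.07×10¹⁰ m

For an isothermal black-emitting sphere, (1−a)S·πr² = σ·4πr²·T⁴ ⇒ S = 4σT⁴/(1−a).
S = 4·5.67×10⁻⁸·(370)⁴/0.490 = 8675 W/m².
Flux falls as S = L/(4πd²), so d = √(L/(4πS)) = √(8.97×10²⁶/(4π·8675)).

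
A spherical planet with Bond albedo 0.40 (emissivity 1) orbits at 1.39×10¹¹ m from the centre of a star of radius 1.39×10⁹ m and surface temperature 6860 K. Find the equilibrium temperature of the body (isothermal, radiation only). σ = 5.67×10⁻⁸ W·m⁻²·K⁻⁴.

T ≈ 427 K

The star's surface emits σT_*⁴; at distance d the flux is S = σT_*⁴(R_*/d)².
S = 5.67×10⁻⁸·(6860)⁴·(1.39×10⁹/1.39×10¹¹)² = 12560 W/m².
For an isothermal sphere T⁴ = (1−a)S/(4σ) = 3.322×10¹⁰ K⁴.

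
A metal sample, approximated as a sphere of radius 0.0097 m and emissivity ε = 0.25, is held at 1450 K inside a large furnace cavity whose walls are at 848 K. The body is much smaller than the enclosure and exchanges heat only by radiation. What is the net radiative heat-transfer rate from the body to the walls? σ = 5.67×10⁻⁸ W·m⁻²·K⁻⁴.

P_net ≈ 65.4 W

For a small grey body in a large enclosure: P_net = εσA(T_body⁴ − T_wall⁴).
A = 4πr² = 0.001182 m²; T_body⁴ − T_wall⁴ = 4.421×10¹² − 5.171×10¹¹ = 3.903×10¹² K⁴.
|P_net| = 0.25·5.67×10⁻⁸·0.001182·3.903×10¹².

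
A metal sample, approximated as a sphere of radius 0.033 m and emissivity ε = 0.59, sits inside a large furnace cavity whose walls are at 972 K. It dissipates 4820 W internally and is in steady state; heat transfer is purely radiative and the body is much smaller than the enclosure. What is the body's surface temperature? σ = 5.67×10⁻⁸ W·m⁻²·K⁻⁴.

T ≈ 1840 K

For a small grey body in a large enclosure, net radiated power = εσA(T⁴ − T_w⁴).
Steady state: P = εσA(T⁴ − T_w⁴) with A = 4πr² = 0.01368 m².
T⁴ = P/(εσA) + T_w⁴ = 4820/(0.59·5.67×10⁻⁸·0.01368) + (972)⁴
    = 1.053×10¹³ + 8.926×10¹¹ = 1.142×10¹³ K⁴.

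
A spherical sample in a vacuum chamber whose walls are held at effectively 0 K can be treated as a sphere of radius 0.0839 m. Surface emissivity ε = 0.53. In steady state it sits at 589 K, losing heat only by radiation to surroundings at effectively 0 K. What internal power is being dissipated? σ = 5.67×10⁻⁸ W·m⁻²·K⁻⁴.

P ≈ 320 W

Steady state: P = εσA T⁴.
A = 4πr² = 0.08846 m²; T⁴ = (589)⁴ = 1.204×10¹¹ K⁴.
P = 0.53 × 5.67×10⁻⁸ × 0.08846 × 1.204×10¹¹.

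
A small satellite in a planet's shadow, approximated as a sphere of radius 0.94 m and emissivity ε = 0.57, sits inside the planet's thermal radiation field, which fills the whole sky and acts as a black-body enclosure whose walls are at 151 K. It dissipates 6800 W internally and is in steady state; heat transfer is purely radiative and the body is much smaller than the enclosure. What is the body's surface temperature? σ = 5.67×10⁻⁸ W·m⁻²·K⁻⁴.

For a small grey body in a large enclosure, net radiated power = εσA(T⁴ − T_w⁴).
Steady state: P = εσA(T⁴ − T_w⁴) with A = 4πr² = 11.10 m².
T⁴ = P/(εσA) + T_w⁴ = 6800/(0.57·5.67×10⁻⁸·11.10) + (151)⁴
    = 1.895×10¹⁰ + 5.199×10⁸ = 1.947×10¹⁰ K⁴.

T ≈ 374 K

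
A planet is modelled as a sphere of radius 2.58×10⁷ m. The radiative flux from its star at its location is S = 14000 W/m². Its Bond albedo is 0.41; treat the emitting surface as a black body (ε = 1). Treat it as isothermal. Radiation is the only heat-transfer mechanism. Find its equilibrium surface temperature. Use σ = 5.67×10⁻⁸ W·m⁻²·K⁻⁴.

T ≈ 437 K

At equilibrium, absorbed power = emitted power.
Absorbing cross-section = πr² = 2.091×10¹⁵ m²; emitting surface = 4πr² = 8.365×10¹⁵ m² (ratio 4).
(1−a)S·A_cross = εσ·A_surf·T⁴  ⇒  T⁴ = (1−a)S/(4σ).
T⁴ = 0.590·14000/(4·5.67×10⁻⁸) = 3.642×10¹⁰ K⁴.
T = (3.642×10¹⁰)^(1/4).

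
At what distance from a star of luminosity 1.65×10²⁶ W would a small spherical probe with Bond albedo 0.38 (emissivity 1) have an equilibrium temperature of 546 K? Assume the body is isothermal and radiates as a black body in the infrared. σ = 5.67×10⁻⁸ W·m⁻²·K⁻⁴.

d ≈ 2.01×10¹⁰ m

For an isothermal black-emitting sphere, (1−a)S·πr² = σ·4πr²·T⁴ ⇒ S = 4σT⁴/(1−a).
S = 4·5.67×10⁻⁸·(546)⁴/0.620 = 32510 W/m².
Flux falls as S = L/(4πd²), so d = √(L/(4πS)) = √(1.65×10²⁶/(4π·32510)).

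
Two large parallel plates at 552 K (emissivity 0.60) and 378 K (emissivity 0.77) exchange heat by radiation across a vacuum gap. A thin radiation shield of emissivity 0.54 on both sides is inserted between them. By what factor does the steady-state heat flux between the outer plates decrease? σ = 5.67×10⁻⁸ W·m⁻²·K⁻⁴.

factor ≈ 2.38

Without shield: q₀ = σΔ(T⁴)/(1/ε₁+1/ε₂−1) with denominator 1.965.
With shield the two gaps are in series; the resistances add: (1/ε₁+1/ε_s−1)+(1/ε_s+1/ε₂−1) = 2.519+2.151 = 4.669.
Heat-flux ratio q₀/q = 4.669/1.965.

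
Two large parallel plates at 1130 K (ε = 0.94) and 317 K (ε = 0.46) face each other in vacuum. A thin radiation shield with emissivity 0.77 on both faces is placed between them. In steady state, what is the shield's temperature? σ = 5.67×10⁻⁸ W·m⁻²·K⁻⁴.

T_s ≈ 1010 K

In steady state the net flux on the hot side equals that on the cold side.
σ(T₁⁴−T_s⁴)/D₁ = σ(T_s⁴−T₂⁴)/D₂, with D₁ = 1/ε₁+1/ε_s−1 = 1.363, D₂ = 1/ε_s+1/ε₂−1 = 2.473.
Solve for T_s⁴: T_s⁴ = (D₂·T₁⁴ + D₁·T₂⁴)/(D₁+D₂) = 1.055×10¹² K⁴.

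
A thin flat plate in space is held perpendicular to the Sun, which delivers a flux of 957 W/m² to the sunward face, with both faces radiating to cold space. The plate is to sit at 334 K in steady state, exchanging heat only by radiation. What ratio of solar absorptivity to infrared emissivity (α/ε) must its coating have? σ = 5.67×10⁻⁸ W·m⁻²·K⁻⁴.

α/ε ≈ 1.47

Balance: αS·A = εσ·2A·T⁴ ⇒ α/ε = 2σT⁴/S.
α/ε = 2·5.67×10⁻⁸·(334)⁴/957 = 2·5.67×10⁻⁸·1.244×10¹⁰/957.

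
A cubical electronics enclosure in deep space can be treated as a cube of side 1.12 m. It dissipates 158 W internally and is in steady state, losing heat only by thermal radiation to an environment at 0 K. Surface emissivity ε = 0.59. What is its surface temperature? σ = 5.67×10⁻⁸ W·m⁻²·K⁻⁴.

T ≈ 158 K

Steady state: internal power = radiated power, P = εσA T⁴.
Radiating area A = 6L² = 7.526 m².
T⁴ = P/(εσA) = 158/(0.59·5.67×10⁻⁸·7.526) = 6.275×10⁸ K⁴.
T = (6.275×10⁸)^(1/4).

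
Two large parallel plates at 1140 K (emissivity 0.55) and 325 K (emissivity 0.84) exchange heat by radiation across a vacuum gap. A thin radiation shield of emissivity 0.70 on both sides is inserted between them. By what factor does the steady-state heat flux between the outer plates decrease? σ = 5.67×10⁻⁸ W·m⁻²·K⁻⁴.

Without shield: q₀ = σΔ(T⁴)/(1/ε₁+1/ε₂−1) with denominator 2.009.
With shield the two gaps are in series; the resistances add: (1/ε₁+1/ε_s−1)+(1/ε_s+1/ε₂−1) = 2.247+1.619 = 3.866.
Heat-flux ratio q₀/q = 3.866/2.009.

factor ≈ 1.92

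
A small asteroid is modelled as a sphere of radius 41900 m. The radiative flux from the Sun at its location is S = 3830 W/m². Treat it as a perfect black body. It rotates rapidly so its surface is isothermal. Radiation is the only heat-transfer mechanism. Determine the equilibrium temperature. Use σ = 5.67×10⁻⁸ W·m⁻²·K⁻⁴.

At equilibrium, absorbed power = emitted power.
Absorbing cross-section = πr² = 5.515×10⁹ m²; emitting surface = 4πr² = 2.206×10¹⁰ m² (ratio 4).
S·A_cross = εσ·A_surf·T⁴  ⇒  T⁴ = S/(4σ).
T⁴ = 1.00·3830/(4·5.67×10⁻⁸) = 1.689×10¹⁰ K⁴.
T = (1.689×10¹⁰)^(1/4).

T ≈ 360 K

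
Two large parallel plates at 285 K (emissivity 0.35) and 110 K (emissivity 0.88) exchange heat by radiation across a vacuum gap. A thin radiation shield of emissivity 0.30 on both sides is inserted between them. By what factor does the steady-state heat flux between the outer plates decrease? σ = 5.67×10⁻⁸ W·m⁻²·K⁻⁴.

Without shield: q₀ = σΔ(T⁴)/(1/ε₁+1/ε₂−1) with denominator 2.994.
With shield the two gaps are in series; the resistances add: (1/ε₁+1/ε_s−1)+(1/ε_s+1/ε₂−1) = 5.190+3.470 = 8.660.
Heat-flux ratio q₀/q = 8.660/2.994.

factor ≈ 2.89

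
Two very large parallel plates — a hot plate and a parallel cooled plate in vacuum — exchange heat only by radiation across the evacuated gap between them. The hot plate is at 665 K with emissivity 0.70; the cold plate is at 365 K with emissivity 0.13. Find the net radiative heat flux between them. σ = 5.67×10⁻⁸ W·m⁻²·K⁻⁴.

q ≈ 1240 W/m²

For two infinite grey parallel plates, q = σ(T₁⁴ − T₂⁴)/(1/ε₁ + 1/ε₂ − 1).
T₁⁴ − T₂⁴ = 1.956×10¹¹ − 1.775×10¹⁰ = 1.778×10¹¹ K⁴.
1/ε₁ + 1/ε₂ − 1 = 1.429 + 7.692 − 1 = 8.121.
q = 5.67×10⁻⁸ × 1.778×10¹¹ / 8.121.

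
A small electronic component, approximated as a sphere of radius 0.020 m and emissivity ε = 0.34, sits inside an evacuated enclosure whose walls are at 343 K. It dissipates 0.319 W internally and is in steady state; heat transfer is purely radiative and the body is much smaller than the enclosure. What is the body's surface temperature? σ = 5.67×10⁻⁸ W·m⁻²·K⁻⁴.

T ≈ 362 K

For a small grey body in a large enclosure, net radiated power = εσA(T⁴ − T_w⁴).
Steady state: P = εσA(T⁴ − T_w⁴) with A = 4πr² = 0.005027 m².
T⁴ = P/(εσA) + T_w⁴ = 0.319/(0.34·5.67×10⁻⁸·0.005027) + (343)⁴
    = 3.292×10⁹ + 1.384×10¹⁰ = 1.713×10¹⁰ K⁴.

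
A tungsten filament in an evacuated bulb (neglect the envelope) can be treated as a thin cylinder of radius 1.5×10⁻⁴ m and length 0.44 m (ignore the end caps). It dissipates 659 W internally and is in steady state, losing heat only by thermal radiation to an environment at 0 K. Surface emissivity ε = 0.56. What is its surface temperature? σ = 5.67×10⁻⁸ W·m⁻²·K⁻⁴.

T ≈ 2660 K

Steady state: internal power = radiated power, P = εσA T⁴.
Radiating area A = 2πrL = 4.147×10⁻⁴ m².
T⁴ = P/(εσA) = 659/(0.56·5.67×10⁻⁸·4.147×10⁻⁴) = 5.005×10¹³ K⁴.
T = (5.005×10¹³)^(1/4).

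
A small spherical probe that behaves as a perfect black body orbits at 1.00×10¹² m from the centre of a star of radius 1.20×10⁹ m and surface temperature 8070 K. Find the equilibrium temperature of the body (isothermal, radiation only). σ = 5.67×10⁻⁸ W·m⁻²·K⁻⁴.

T ≈ 198 K

The star's surface emits σT_*⁴; at distance d the flux is S = σT_*⁴(R_*/d)².
S = 5.67×10⁻⁸·(8070)⁴·(1.20×10⁹/1.00×10¹²)² = 346.3 W/m².
For an isothermal sphere T⁴ = (1−a)S/(4σ) = 1.527×10⁹ K⁴.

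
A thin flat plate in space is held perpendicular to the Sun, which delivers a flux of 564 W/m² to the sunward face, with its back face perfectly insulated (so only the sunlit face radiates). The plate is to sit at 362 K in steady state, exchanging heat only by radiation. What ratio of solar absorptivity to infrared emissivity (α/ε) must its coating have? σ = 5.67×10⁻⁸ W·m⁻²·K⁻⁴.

α/ε ≈ 1.73

Balance: αS·A = εσ·1A·T⁴ ⇒ α/ε = σT⁴/S.
α/ε = 5.67×10⁻⁸·(362)⁴/564 = 5.67×10⁻⁸·1.717×10¹⁰/564.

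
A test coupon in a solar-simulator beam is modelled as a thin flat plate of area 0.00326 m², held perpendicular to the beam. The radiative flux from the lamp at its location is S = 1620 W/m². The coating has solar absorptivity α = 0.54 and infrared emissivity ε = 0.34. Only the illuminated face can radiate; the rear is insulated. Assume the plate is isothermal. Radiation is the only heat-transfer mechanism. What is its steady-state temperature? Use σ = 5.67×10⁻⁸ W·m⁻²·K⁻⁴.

At equilibrium, absorbed power = emitted power.
Absorbing cross-section = A = 0.003260 m²; emitting surface = A = 0.003260 m² (ratio 1).
αS·A_cross = εσ·A_surf·T⁴  ⇒  T⁴ = αS/(ε·1σ).
T⁴ = 0.540·1620/(0.34·1·5.67×10⁻⁸) = 4.538×10¹⁰ K⁴.
T = (4.538×10¹⁰)^(1/4).

T ≈ 462 K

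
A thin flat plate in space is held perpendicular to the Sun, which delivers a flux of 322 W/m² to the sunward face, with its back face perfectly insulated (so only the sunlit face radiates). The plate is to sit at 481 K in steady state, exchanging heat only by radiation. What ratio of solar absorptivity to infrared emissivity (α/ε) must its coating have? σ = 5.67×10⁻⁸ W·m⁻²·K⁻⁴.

α/ε ≈ 9.43

Balance: αS·A = εσ·1A·T⁴ ⇒ α/ε = σT⁴/S.
α/ε = 5.67×10⁻⁸·(481)⁴/322 = 5.67×10⁻⁸·5.353×10¹⁰/322.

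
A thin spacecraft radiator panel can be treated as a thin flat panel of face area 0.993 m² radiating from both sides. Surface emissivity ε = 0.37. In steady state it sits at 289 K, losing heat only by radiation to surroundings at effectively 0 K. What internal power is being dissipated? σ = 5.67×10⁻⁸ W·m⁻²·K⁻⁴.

P ≈ 291 W

Steady state: P = εσA T⁴.
A = 2·0.993 = 1.986 m²; T⁴ = (289)⁴ = 6.976×10⁹ K⁴.
P = 0.37 × 5.67×10⁻⁸ × 1.986 × 6.976×10⁹.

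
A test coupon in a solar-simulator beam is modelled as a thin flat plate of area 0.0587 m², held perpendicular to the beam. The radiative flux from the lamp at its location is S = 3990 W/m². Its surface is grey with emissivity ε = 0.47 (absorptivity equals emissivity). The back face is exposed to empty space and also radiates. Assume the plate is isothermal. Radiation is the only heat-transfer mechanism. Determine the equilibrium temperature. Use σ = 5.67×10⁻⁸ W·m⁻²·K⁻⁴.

T ≈ 433 K

At equilibrium, absorbed power = emitted power.
Absorbing cross-section = A = 0.05870 m²; emitting surface = 2A = 0.1174 m² (ratio 2).
εS·A_cross = εσ·A_surf·T⁴  ⇒  T⁴ = S/(2σ)   (ε cancels).
T⁴ = 3990/(2·5.67×10⁻⁸) = 3.519×10¹⁰ K⁴.
T = (3.519×10¹⁰)^(1/4).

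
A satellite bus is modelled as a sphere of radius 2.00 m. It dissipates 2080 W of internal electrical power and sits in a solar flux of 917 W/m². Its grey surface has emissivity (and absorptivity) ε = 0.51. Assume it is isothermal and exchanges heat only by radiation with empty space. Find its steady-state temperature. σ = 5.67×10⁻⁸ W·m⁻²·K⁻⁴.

T ≈ 272 K

At steady state, absorbed solar power + internal power = radiated power.
Absorbed: α·S·A_cross = 0.51·917·12.57 = 5877 W (cross-section πr²).
Total input = 5877 + 2080 = 7957 W.
Radiated: εσ·A_surf·T⁴ with A_surf = 4πr² = 50.27 m².
T⁴ = 7957/(0.51·5.67×10⁻⁸·50.27) = 5.474×10⁹ K⁴.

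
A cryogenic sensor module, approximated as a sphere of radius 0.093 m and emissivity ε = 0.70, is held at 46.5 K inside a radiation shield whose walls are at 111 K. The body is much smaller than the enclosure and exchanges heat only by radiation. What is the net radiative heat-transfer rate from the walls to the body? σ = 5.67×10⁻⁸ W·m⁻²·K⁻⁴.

P_net ≈ 0.635 W

For a small grey body in a large enclosure: P_net = εσA(T_body⁴ − T_wall⁴).
A = 4πr² = 0.1087 m²; T_body⁴ − T_wall⁴ = 4.675×10⁶ − 1.518×10⁸ = -1.471×10⁸ K⁴.
|P_net| = 0.70·5.67×10⁻⁸·0.1087·1.471×10⁸.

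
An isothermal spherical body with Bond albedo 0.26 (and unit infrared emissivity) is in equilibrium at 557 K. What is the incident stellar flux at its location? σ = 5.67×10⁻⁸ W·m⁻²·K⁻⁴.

(1−a)S·πr² = σ·4πr²·T⁴ ⇒ S = 4σT⁴/(1−a).
S = 4·5.67×10⁻⁸·9.625×10¹⁰/0.740.

S ≈ 29500 W/m²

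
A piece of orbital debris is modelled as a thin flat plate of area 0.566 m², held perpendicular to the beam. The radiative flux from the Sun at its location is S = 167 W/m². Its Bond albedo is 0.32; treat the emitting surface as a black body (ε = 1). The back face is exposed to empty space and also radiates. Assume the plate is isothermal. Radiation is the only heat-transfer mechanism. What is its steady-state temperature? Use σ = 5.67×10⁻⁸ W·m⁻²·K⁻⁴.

T ≈ 178 K

At equilibrium, absorbed power = emitted power.
Absorbing cross-section = A = 0.5660 m²; emitting surface = 2A = 1.132 m² (ratio 2).
(1−a)S·A_cross = εσ·A_surf·T⁴  ⇒  T⁴ = (1−a)S/(2σ).
T⁴ = 0.680·167/(2·5.67×10⁻⁸) = 1.001×10⁹ K⁴.
T = (1.001×10⁹)^(1/4).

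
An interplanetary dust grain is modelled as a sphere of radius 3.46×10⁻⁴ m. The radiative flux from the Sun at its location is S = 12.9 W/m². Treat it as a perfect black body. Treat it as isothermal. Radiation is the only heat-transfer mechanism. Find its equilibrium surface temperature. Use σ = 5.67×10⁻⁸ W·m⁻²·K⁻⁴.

At equilibrium, absorbed power = emitted power.
Absorbing cross-section = πr² = 3.761×10⁻⁷ m²; emitting surface = 4πr² = 1.504×10⁻⁶ m² (ratio 4).
S·A_cross = εσ·A_surf·T⁴  ⇒  T⁴ = S/(4σ).
T⁴ = 1.00·12.9/(4·5.67×10⁻⁸) = 5.688×10⁷ K⁴.
T = (5.688×10⁷)^(1/4).

T ≈ 86.8 K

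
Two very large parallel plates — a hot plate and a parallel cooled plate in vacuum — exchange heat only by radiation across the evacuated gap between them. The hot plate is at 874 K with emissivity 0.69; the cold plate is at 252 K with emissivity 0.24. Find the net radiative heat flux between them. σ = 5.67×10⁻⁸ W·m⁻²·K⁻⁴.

For two infinite grey parallel plates, q = σ(T₁⁴ − T₂⁴)/(1/ε₁ + 1/ε₂ − 1).
T₁⁴ − T₂⁴ = 5.835×10¹¹ − 4.033×10⁹ = 5.795×10¹¹ K⁴.
1/ε₁ + 1/ε₂ − 1 = 1.449 + 4.167 − 1 = 4.616.
q = 5.67×10⁻⁸ × 5.795×10¹¹ / 4.616.

q ≈ 7120 W/m²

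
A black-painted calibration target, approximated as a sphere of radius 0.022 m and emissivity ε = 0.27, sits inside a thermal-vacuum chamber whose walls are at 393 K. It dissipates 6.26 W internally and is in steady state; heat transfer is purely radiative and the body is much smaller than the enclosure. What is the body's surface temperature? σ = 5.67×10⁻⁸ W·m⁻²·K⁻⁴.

T ≈ 549 K

For a small grey body in a large enclosure, net radiated power = εσA(T⁴ − T_w⁴).
Steady state: P = εσA(T⁴ − T_w⁴) with A = 4πr² = 0.006082 m².
T⁴ = P/(εσA) + T_w⁴ = 6.26/(0.27·5.67×10⁻⁸·0.006082) + (393)⁴
    = 6.723×10¹⁰ + 2.385×10¹⁰ = 9.109×10¹⁰ K⁴.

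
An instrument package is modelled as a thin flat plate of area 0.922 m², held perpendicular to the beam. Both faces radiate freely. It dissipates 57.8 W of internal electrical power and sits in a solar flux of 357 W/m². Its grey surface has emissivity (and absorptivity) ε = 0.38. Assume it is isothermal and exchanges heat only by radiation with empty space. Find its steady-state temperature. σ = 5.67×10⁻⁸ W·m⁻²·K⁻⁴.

T ≈ 260 K

At steady state, absorbed solar power + internal power = radiated power.
Absorbed: α·S·A_cross = 0.38·357·0.9220 = 125.1 W (cross-section A).
Total input = 125.1 + 57.8 = 182.9 W.
Radiated: εσ·A_surf·T⁴ with A_surf = 2A = 1.844 m².
T⁴ = 182.9/(0.38·5.67×10⁻⁸·1.844) = 4.603×10⁹ K⁴.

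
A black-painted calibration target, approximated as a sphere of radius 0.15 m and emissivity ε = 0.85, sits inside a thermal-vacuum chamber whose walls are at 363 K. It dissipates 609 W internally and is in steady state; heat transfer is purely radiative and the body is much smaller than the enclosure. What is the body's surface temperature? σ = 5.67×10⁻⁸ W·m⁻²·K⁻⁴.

T ≈ 499 K

For a small grey body in a large enclosure, net radiated power = εσA(T⁴ − T_w⁴).
Steady state: P = εσA(T⁴ − T_w⁴) with A = 4πr² = 0.2827 m².
T⁴ = P/(εσA) + T_w⁴ = 609/(0.85·5.67×10⁻⁸·0.2827) + (363)⁴
    = 4.469×10¹⁰ + 1.736×10¹⁰ = 6.205×10¹⁰ K⁴.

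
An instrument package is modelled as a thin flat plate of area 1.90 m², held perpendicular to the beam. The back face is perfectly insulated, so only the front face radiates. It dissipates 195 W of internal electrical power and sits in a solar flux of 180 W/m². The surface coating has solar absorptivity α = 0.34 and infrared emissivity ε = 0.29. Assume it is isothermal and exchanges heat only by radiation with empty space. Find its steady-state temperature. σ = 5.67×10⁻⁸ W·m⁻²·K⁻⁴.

T ≈ 316 K

At steady state, absorbed solar power + internal power = radiated power.
Absorbed: α·S·A_cross = 0.34·180·1.900 = 116.3 W (cross-section A).
Total input = 116.3 + 195 = 311.3 W.
Radiated: εσ·A_surf·T⁴ with A_surf = A = 1.900 m².
T⁴ = 311.3/(0.29·5.67×10⁻⁸·1.900) = 9.964×10⁹ K⁴.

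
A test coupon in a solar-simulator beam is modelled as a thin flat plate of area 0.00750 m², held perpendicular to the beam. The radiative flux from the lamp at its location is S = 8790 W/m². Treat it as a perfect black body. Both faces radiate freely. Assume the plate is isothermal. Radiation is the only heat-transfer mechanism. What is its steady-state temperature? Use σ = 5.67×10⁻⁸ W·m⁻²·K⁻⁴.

T ≈ 528 K

At equilibrium, absorbed power = emitted power.
Absorbing cross-section = A = 0.007500 m²; emitting surface = 2A = 0.01500 m² (ratio 2).
S·A_cross = εσ·A_surf·T⁴  ⇒  T⁴ = S/(2σ).
T⁴ = 1.00·8790/(2·5.67×10⁻⁸) = 7.751×10¹⁰ K⁴.
T = (7.751×10¹⁰)^(1/4).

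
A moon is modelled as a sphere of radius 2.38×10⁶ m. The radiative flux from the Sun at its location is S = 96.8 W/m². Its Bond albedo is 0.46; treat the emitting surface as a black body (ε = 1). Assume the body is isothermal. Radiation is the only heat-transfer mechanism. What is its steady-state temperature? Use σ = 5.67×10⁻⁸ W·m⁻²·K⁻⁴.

T ≈ 123 K

At equilibrium, absorbed power = emitted power.
Absorbing cross-section = πr² = 1.780×10¹³ m²; emitting surface = 4πr² = 7.118×10¹³ m² (ratio 4).
(1−a)S·A_cross = εσ·A_surf·T⁴  ⇒  T⁴ = (1−a)S/(4σ).
T⁴ = 0.540·96.8/(4·5.67×10⁻⁸) = 2.305×10⁸ K⁴.
T = (2.305×10⁸)^(1/4).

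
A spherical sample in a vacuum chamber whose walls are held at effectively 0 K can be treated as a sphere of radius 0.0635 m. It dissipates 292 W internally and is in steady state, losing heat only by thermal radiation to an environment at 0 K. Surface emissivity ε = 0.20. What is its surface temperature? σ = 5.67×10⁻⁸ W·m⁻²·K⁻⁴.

T ≈ 844 K

Steady state: internal power = radiated power, P = εσA T⁴.
Radiating area A = 4πr² = 0.05067 m².
T⁴ = P/(εσA) = 292/(0.20·5.67×10⁻⁸·0.05067) = 5.082×10¹¹ K⁴.
T = (5.082×10¹¹)^(1/4).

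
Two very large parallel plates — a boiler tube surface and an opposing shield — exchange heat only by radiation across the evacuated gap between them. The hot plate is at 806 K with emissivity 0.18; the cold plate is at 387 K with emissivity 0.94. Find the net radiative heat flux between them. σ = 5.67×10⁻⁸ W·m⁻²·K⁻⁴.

q ≈ 4030 W/m²

For two infinite grey parallel plates, q = σ(T₁⁴ − T₂⁴)/(1/ε₁ + 1/ε₂ − 1).
T₁⁴ − T₂⁴ = 4.220×10¹¹ − 2.243×10¹⁰ = 3.996×10¹¹ K⁴.
1/ε₁ + 1/ε₂ − 1 = 5.556 + 1.064 − 1 = 5.619.
q = 5.67×10⁻⁸ × 3.996×10¹¹ / 5.619.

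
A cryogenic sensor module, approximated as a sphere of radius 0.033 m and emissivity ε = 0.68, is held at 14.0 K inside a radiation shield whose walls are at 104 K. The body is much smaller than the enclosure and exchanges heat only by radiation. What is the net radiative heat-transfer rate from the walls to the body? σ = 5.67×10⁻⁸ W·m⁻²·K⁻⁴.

For a small grey body in a large enclosure: P_net = εσA(T_body⁴ − T_wall⁴).
A = 4πr² = 0.01368 m²; T_body⁴ − T_wall⁴ = 38420 − 1.170×10⁸ = -1.169×10⁸ K⁴.
|P_net| = 0.68·5.67×10⁻⁸·0.01368·1.169×10⁸.

P_net ≈ 0.0617 W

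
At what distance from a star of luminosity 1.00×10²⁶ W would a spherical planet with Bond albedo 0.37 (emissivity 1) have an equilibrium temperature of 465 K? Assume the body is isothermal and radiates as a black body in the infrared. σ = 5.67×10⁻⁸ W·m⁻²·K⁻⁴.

d ≈ 2.17×10¹⁰ m

For an isothermal black-emitting sphere, (1−a)S·πr² = σ·4πr²·T⁴ ⇒ S = 4σT⁴/(1−a).
S = 4·5.67×10⁻⁸·(465)⁴/0.630 = 16830 W/m².
Flux falls as S = L/(4πd²), so d = √(L/(4πS)) = √(1.00×10²⁶/(4π·16830)).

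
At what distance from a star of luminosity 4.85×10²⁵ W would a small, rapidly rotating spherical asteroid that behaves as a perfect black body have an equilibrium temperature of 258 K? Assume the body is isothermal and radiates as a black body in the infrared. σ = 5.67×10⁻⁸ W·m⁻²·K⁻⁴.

d ≈ 6.20×10¹⁰ m

For an isothermal black-emitting sphere, (1−a)S·πr² = σ·4πr²·T⁴ ⇒ S = 4σT⁴/(1−a).
S = 4·5.67×10⁻⁸·(258)⁴/1.00 = 1005 W/m².
Flux falls as S = L/(4πd²), so d = √(L/(4πS)) = √(4.85×10²⁵/(4π·1005)).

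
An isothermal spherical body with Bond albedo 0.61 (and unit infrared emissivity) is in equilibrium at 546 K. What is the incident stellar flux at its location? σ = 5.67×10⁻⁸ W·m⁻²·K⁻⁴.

S ≈ 51700 W/m²

(1−a)S·πr² = σ·4πr²·T⁴ ⇒ S = 4σT⁴/(1−a).
S = 4·5.67×10⁻⁸·8.887×10¹⁰/0.390.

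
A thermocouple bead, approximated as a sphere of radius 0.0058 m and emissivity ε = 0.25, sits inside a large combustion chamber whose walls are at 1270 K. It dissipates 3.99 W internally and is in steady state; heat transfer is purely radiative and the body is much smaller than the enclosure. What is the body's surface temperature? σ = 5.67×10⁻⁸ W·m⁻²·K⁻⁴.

T ≈ 1340 K

For a small grey body in a large enclosure, net radiated power = εσA(T⁴ − T_w⁴).
Steady state: P = εσA(T⁴ − T_w⁴) with A = 4πr² = 4.227×10⁻⁴ m².
T⁴ = P/(εσA) + T_w⁴ = 3.99/(0.25·5.67×10⁻⁸·4.227×10⁻⁴) + (1270)⁴
    = 6.659×10¹¹ + 2.601×10¹² = 3.267×10¹² K⁴.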